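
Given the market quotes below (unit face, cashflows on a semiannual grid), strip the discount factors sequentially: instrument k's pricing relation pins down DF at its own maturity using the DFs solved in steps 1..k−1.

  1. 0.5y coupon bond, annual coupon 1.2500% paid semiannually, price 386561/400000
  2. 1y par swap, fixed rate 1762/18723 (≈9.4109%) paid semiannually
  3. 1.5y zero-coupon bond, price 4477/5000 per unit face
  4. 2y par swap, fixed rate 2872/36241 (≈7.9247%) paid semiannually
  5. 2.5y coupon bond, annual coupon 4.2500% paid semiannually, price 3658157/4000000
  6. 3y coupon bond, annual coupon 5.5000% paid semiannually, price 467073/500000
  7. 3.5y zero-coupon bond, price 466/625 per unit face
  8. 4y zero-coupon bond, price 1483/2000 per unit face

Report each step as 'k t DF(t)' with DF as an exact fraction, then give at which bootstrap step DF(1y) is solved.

1 1/2 2401/2500
2 1 9119/10000
3 3/2 4477/5000
4 2 2141/2500
5 5/2 8201/10000
6 3 3951/5000
7 7/2 466/625
8 4 1483/2000
DF(1y) is solved at step 2

step 1 [0.5y] bond c/2=1/160: DF=(386561/400000 − 1/160·(0))/(1+1/160) = 2401/2500 ≈ 0.960400
step 2 [1y] swap r/2=881/18723: DF=(1 − 881/18723·(0.960400))/(1+881/18723) = 9119/10000 ≈ 0.911900
step 3 [1.5y] zero: DF = P = 4477/5000 ≈ 0.895400
step 4 [2y] swap r/2=1436/36241: DF=(1 − 1436/36241·(0.960400+0.911900+0.895400))/(1+1436/36241) = 2141/2500 ≈ 0.856400
step 5 [2.5y] bond c/2=17/800: DF=(3658157/4000000 − 17/800·(0.960400+0.911900+0.895400+0.856400))/(1+17/800) = 8201/10000 ≈ 0.820100
step 6 [3y] bond c/2=11/400: DF=(467073/500000 − 11/400·(0.960400+0.911900+0.895400+0.856400+0.820100))/(1+11/400) = 3951/5000 ≈ 0.790200
step 7 [3.5y] zero: DF = P = 466/625 ≈ 0.745600
step 8 [4y] zero: DF = P = 1483/2000 ≈ 0.741500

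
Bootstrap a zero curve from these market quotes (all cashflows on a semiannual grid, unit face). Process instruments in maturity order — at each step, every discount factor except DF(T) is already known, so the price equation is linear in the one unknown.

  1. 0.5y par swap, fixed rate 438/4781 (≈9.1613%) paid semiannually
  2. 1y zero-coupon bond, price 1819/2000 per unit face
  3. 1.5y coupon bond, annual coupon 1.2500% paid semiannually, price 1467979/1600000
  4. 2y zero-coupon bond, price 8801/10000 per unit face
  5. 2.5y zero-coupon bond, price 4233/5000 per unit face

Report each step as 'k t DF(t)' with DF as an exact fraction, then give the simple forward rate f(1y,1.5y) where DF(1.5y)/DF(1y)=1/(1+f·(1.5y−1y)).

1 1/2 4781/5000
2 1 1819/2000
3 3/2 4501/5000
4 2 8801/10000
5 5/2 4233/5000
f(1y,1.5y) = ((1819/2000)/(4501/5000) − 1)/(1/2) = 93/4501 ≈ 2.0662%

step 1 [0.5y] swap r/2=219/4781: DF=(1 − 219/4781·(0))/(1+219/4781) = 4781/5000 ≈ 0.956200
step 2 [1y] zero: DF = P = 1819/2000 ≈ 0.909500
step 3 [1.5y] bond c/2=1/160: DF=(1467979/1600000 − 1/160·(0.956200+0.909500))/(1+1/160) = 4501/5000 ≈ 0.900200
step 4 [2y] zero: DF = P = 8801/10000 ≈ 0.880100
step 5 [2.5y] zero: DF = P = 4233/5000 ≈ 0.846600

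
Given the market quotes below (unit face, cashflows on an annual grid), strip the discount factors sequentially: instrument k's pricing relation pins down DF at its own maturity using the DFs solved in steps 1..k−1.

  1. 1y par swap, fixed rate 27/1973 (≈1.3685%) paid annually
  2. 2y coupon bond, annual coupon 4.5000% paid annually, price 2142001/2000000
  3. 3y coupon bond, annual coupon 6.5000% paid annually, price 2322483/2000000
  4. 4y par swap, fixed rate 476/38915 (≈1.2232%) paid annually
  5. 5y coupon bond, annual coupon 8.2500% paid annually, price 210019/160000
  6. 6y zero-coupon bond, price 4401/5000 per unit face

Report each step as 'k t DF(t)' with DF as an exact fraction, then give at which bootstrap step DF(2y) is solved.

step 1 [1y] swap r/1=27/1973: DF=(1 − 27/1973·(0))/(1+27/1973) = 1973/2000 ≈ 0.986500
step 2 [2y] bond c/1=9/200: DF=(2142001/2000000 − 9/200·(0.986500))/(1+9/200) = 614/625 ≈ 0.982400
step 3 [3y] bond c/1=13/200: DF=(2322483/2000000 − 13/200·(0.986500+0.982400))/(1+13/200) = 4851/5000 ≈ 0.970200
step 4 [4y] swap r/1=476/38915: DF=(1 − 476/38915·(0.986500+0.982400+0.970200))/(1+476/38915) = 2381/2500 ≈ 0.952400
step 5 [5y] bond c/1=33/400: DF=(210019/160000 − 33/400·(0.986500+0.982400+0.970200+0.952400))/(1+33/400) = 229/250 ≈ 0.916000
step 6 [6y] zero: DF = P = 4401/5000 ≈ 0.880200

1 1 1973/2000
2 2 614/625
3 3 4851/5000
4 4 2381/2500
5 5 229/250
6 6 4401/5000
DF(2y) is solved at step 2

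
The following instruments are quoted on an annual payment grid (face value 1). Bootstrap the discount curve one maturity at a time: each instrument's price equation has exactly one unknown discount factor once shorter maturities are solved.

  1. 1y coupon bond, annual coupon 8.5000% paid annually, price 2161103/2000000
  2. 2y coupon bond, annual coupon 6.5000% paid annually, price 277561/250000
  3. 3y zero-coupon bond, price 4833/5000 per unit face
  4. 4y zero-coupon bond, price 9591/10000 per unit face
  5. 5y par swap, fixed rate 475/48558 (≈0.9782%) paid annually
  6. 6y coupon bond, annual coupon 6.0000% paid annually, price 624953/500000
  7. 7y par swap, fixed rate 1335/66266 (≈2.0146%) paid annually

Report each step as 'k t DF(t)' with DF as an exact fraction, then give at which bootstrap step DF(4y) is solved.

step 1 [1y] bond c/1=17/200: DF=(2161103/2000000 − 17/200·(0))/(1+17/200) = 9959/10000 ≈ 0.995900
step 2 [2y] bond c/1=13/200: DF=(277561/250000 − 13/200·(0.995900))/(1+13/200) = 9817/10000 ≈ 0.981700
step 3 [3y] zero: DF = P = 4833/5000 ≈ 0.966600
step 4 [4y] zero: DF = P = 9591/10000 ≈ 0.959100
step 5 [5y] swap r/1=475/48558: DF=(1 − 475/48558·(0.995900+0.981700+0.966600+0.959100))/(1+475/48558) = 381/400 ≈ 0.952500
step 6 [6y] bond c/1=3/50: DF=(624953/500000 − 3/50·(0.995900+0.981700+0.966600+0.959100+0.952500))/(1+3/50) = 9043/10000 ≈ 0.904300
step 7 [7y] swap r/1=1335/66266: DF=(1 − 1335/66266·(0.995900+0.981700+0.966600+0.959100+0.952500+0.904300))/(1+1335/66266) = 1733/2000 ≈ 0.866500

1 1 9959/10000
2 2 9817/10000
3 3 4833/5000
4 4 9591/10000
5 5 381/400
6 6 9043/10000
7 7 1733/2000
DF(4y) is solved at step 4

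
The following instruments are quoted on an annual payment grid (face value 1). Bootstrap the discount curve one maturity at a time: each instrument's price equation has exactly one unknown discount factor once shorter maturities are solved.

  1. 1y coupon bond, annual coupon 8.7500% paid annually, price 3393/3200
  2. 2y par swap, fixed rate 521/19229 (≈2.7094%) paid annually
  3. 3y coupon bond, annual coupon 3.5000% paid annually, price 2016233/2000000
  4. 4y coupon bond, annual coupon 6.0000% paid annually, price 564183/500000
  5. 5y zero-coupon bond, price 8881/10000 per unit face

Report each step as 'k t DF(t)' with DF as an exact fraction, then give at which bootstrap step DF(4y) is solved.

1 1 39/40
2 2 9479/10000
3 3 909/1000
4 4 4521/5000
5 5 8881/10000
DF(4y) is solved at step 4

step 1 [1y] bond c/1=7/80: DF=(3393/3200 − 7/80·(0))/(1+7/80) = 39/40 ≈ 0.975000
step 2 [2y] swap r/1=521/19229: DF=(1 − 521/19229·(0.975000))/(1+521/19229) = 9479/10000 ≈ 0.947900
step 3 [3y] bond c/1=7/200: DF=(2016233/2000000 − 7/200·(0.975000+0.947900))/(1+7/200) = 909/1000 ≈ 0.909000
step 4 [4y] bond c/1=3/50: DF=(564183/500000 − 3/50·(0.975000+0.947900+0.909000))/(1+3/50) = 4521/5000 ≈ 0.904200
step 5 [5y] zero: DF = P = 8881/10000 ≈ 0.888100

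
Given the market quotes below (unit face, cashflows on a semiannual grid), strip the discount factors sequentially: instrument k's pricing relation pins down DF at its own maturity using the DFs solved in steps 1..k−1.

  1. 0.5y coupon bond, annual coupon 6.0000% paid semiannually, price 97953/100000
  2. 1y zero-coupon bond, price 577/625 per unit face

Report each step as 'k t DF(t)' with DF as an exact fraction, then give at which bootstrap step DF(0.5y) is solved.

1 1/2 951/1000
2 1 577/625
DF(0.5y) is solved at step 1

step 1 [0.5y] bond c/2=3/100: DF=(97953/100000 − 3/100·(0))/(1+3/100) = 951/1000 ≈ 0.951000
step 2 [1y] zero: DF = P = 577/625 ≈ 0.923200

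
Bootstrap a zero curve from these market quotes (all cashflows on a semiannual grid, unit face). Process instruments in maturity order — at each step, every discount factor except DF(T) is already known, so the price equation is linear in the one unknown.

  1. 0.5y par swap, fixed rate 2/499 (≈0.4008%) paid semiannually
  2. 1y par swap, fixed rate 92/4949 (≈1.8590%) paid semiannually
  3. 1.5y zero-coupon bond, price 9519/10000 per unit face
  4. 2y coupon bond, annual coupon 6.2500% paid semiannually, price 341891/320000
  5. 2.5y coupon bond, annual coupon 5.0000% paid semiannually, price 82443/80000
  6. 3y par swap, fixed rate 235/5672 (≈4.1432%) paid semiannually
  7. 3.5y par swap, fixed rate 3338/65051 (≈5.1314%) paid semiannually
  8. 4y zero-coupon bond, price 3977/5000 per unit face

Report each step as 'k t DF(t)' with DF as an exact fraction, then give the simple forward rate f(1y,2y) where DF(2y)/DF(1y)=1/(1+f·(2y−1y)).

step 1 [0.5y] swap r/2=1/499: DF=(1 − 1/499·(0))/(1+1/499) = 499/500 ≈ 0.998000
step 2 [1y] swap r/2=46/4949: DF=(1 − 46/4949·(0.998000))/(1+46/4949) = 1227/1250 ≈ 0.981600
step 3 [1.5y] zero: DF = P = 9519/10000 ≈ 0.951900
step 4 [2y] bond c/2=1/32: DF=(341891/320000 − 1/32·(0.998000+0.981600+0.951900))/(1+1/32) = 592/625 ≈ 0.947200
step 5 [2.5y] bond c/2=1/40: DF=(82443/80000 − 1/40·(0.998000+0.981600+0.951900+0.947200))/(1+1/40) = 2277/2500 ≈ 0.910800
step 6 [3y] swap r/2=235/11344: DF=(1 − 235/11344·(0.998000+0.981600+0.951900+0.947200+0.910800))/(1+235/11344) = 353/400 ≈ 0.882500
step 7 [3.5y] swap r/2=1669/65051: DF=(1 − 1669/65051·(0.998000+0.981600+0.951900+0.947200+0.910800+0.882500))/(1+1669/65051) = 8331/10000 ≈ 0.833100
step 8 [4y] zero: DF = P = 3977/5000 ≈ 0.795400

1 1/2 499/500
2 1 1227/1250
3 3/2 9519/10000
4 2 592/625
5 5/2 2277/2500
6 3 353/400
7 7/2 8331/10000
8 4 3977/5000
f(1y,2y) = ((1227/1250)/(592/625) − 1)/(1) = 43/1184 ≈ 3.6318%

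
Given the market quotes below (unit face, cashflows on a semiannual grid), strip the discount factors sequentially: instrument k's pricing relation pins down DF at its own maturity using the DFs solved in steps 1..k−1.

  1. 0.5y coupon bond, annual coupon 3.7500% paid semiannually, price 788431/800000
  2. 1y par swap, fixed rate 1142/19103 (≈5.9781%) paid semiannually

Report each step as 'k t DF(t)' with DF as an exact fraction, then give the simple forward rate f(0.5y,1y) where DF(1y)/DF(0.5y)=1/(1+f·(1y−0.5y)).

1 1/2 4837/5000
2 1 9429/10000
f(0.5y,1y) = ((4837/5000)/(9429/10000) − 1)/(1/2) = 70/1347 ≈ 5.1967%

step 1 [0.5y] bond c/2=3/160: DF=(788431/800000 − 3/160·(0))/(1+3/160) = 4837/5000 ≈ 0.967400
step 2 [1y] swap r/2=571/19103: DF=(1 − 571/19103·(0.967400))/(1+571/19103) = 9429/10000 ≈ 0.942900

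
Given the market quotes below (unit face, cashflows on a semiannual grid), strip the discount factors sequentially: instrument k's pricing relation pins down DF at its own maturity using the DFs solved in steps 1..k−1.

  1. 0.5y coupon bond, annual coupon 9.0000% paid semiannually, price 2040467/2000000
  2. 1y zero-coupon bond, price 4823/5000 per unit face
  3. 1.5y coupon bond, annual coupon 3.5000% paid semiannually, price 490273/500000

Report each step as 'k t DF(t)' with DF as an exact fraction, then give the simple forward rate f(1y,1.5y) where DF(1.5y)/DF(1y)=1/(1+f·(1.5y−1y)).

1 1/2 9763/10000
2 1 4823/5000
3 3/2 9303/10000
f(1y,1.5y) = ((4823/5000)/(9303/10000) − 1)/(1/2) = 98/1329 ≈ 7.3740%

step 1 [0.5y] bond c/2=9/200: DF=(2040467/2000000 − 9/200·(0))/(1+9/200) = 9763/10000 ≈ 0.976300
step 2 [1y] zero: DF = P = 4823/5000 ≈ 0.964600
step 3 [1.5y] bond c/2=7/400: DF=(490273/500000 − 7/400·(0.976300+0.964600))/(1+7/400) = 9303/10000 ≈ 0.930300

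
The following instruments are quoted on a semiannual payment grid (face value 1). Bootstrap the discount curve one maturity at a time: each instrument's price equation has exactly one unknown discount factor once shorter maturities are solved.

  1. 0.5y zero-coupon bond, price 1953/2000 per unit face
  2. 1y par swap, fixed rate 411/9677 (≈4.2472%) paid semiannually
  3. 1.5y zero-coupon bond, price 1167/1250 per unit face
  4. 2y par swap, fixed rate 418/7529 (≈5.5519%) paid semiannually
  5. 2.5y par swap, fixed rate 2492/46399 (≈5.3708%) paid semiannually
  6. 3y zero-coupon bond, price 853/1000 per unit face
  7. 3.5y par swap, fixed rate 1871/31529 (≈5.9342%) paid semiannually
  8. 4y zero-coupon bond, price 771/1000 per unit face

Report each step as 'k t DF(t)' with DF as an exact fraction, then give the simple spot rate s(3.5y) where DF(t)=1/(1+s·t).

step 1 [0.5y] zero: DF = P = 1953/2000 ≈ 0.976500
step 2 [1y] swap r/2=411/19354: DF=(1 − 411/19354·(0.976500))/(1+411/19354) = 9589/10000 ≈ 0.958900
step 3 [1.5y] zero: DF = P = 1167/1250 ≈ 0.933600
step 4 [2y] swap r/2=209/7529: DF=(1 − 209/7529·(0.976500+0.958900+0.933600))/(1+209/7529) = 1791/2000 ≈ 0.895500
step 5 [2.5y] swap r/2=1246/46399: DF=(1 − 1246/46399·(0.976500+0.958900+0.933600+0.895500))/(1+1246/46399) = 4377/5000 ≈ 0.875400
step 6 [3y] zero: DF = P = 853/1000 ≈ 0.853000
step 7 [3.5y] swap r/2=1871/63058: DF=(1 − 1871/63058·(0.976500+0.958900+0.933600+0.895500+0.875400+0.853000))/(1+1871/63058) = 8129/10000 ≈ 0.812900
step 8 [4y] zero: DF = P = 771/1000 ≈ 0.771000

1 1/2 1953/2000
2 1 9589/10000
3 3/2 1167/1250
4 2 1791/2000
5 5/2 4377/5000
6 3 853/1000
7 7/2 8129/10000
8 4 771/1000
s(3.5y) = (1/(8129/10000) − 1)/(7/2) = 3742/56903 ≈ 6.5761%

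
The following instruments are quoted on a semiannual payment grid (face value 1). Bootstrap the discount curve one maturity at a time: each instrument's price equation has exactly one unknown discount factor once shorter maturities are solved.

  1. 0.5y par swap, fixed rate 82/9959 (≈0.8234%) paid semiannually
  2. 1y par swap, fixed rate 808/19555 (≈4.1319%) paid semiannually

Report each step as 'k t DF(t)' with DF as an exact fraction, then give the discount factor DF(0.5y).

1 1/2 9959/10000
2 1 2399/2500
DF(0.5y) = 9959/10000 ≈ 0.995900

step 1 [0.5y] swap r/2=41/9959: DF=(1 − 41/9959·(0))/(1+41/9959) = 9959/10000 ≈ 0.995900
step 2 [1y] swap r/2=404/19555: DF=(1 − 404/19555·(0.995900))/(1+404/19555) = 2399/2500 ≈ 0.959600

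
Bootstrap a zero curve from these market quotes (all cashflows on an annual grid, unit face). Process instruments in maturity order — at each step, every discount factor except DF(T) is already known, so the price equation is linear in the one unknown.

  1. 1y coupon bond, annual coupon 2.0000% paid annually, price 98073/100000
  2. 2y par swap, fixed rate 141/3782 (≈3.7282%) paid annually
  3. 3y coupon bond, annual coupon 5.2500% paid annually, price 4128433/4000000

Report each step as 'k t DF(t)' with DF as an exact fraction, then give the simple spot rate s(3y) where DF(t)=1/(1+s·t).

step 1 [1y] bond c/1=1/50: DF=(98073/100000 − 1/50·(0))/(1+1/50) = 1923/2000 ≈ 0.961500
step 2 [2y] swap r/1=141/3782: DF=(1 − 141/3782·(0.961500))/(1+141/3782) = 1859/2000 ≈ 0.929500
step 3 [3y] bond c/1=21/400: DF=(4128433/4000000 − 21/400·(0.961500+0.929500))/(1+21/400) = 8863/10000 ≈ 0.886300

1 1 1923/2000
2 2 1859/2000
3 3 8863/10000
s(3y) = (1/(8863/10000) − 1)/(3) = 379/8863 ≈ 4.2762%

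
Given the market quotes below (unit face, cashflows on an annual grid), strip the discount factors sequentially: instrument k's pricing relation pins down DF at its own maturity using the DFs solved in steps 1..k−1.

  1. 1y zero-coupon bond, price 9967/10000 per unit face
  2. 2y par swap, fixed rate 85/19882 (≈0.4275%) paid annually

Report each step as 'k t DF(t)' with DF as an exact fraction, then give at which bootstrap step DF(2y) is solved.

step 1 [1y] zero: DF = P = 9967/10000 ≈ 0.996700
step 2 [2y] swap r/1=85/19882: DF=(1 − 85/19882·(0.996700))/(1+85/19882) = 1983/2000 ≈ 0.991500

1 1 9967/10000
2 2 1983/2000
DF(2y) is solved at step 2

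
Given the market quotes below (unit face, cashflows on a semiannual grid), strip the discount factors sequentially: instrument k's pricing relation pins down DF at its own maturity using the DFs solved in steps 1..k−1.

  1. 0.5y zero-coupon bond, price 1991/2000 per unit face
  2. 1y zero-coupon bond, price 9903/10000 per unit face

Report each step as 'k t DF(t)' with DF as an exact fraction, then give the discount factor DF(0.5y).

step 1 [0.5y] zero: DF = P = 1991/2000 ≈ 0.995500
step 2 [1y] zero: DF = P = 9903/10000 ≈ 0.990300

1 1/2 1991/2000
2 1 9903/10000
DF(0.5y) = 1991/2000 ≈ 0.995500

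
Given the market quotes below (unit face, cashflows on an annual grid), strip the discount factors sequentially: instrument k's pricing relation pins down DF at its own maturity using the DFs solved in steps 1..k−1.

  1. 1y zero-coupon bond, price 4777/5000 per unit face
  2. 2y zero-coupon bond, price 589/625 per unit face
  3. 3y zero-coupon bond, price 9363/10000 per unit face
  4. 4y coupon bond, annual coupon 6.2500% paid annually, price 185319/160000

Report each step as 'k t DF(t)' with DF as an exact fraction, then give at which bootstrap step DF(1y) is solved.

1 1 4777/5000
2 2 589/625
3 3 9363/10000
4 4 4617/5000
DF(1y) is solved at step 1

step 1 [1y] zero: DF = P = 4777/5000 ≈ 0.955400
step 2 [2y] zero: DF = P = 589/625 ≈ 0.942400
step 3 [3y] zero: DF = P = 9363/10000 ≈ 0.936300
step 4 [4y] bond c/1=1/16: DF=(185319/160000 − 1/16·(0.955400+0.942400+0.936300))/(1+1/16) = 4617/5000 ≈ 0.923400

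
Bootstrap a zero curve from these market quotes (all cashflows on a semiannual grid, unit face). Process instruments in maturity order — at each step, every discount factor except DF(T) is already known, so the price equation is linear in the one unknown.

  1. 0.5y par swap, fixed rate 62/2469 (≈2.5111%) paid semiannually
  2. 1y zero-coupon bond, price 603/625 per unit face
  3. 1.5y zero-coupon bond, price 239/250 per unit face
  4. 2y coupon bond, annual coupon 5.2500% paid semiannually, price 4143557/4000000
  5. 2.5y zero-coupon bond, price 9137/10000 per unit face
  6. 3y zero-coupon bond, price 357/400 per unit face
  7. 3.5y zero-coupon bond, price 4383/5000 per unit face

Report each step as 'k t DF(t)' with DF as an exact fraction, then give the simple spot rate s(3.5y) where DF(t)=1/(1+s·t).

1 1/2 2469/2500
2 1 603/625
3 3/2 239/250
4 2 187/200
5 5/2 9137/10000
6 3 357/400
7 7/2 4383/5000
s(3.5y) = (1/(4383/5000) − 1)/(7/2) = 1234/30681 ≈ 4.0220%

step 1 [0.5y] swap r/2=31/2469: DF=(1 − 31/2469·(0))/(1+31/2469) = 2469/2500 ≈ 0.987600
step 2 [1y] zero: DF = P = 603/625 ≈ 0.964800
step 3 [1.5y] zero: DF = P = 239/250 ≈ 0.956000
step 4 [2y] bond c/2=21/800: DF=(4143557/4000000 − 21/800·(0.987600+0.964800+0.956000))/(1+21/800) = 187/200 ≈ 0.935000
step 5 [2.5y] zero: DF = P = 9137/10000 ≈ 0.913700
step 6 [3y] zero: DF = P = 357/400 ≈ 0.892500
step 7 [3.5y] zero: DF = P = 4383/5000 ≈ 0.876600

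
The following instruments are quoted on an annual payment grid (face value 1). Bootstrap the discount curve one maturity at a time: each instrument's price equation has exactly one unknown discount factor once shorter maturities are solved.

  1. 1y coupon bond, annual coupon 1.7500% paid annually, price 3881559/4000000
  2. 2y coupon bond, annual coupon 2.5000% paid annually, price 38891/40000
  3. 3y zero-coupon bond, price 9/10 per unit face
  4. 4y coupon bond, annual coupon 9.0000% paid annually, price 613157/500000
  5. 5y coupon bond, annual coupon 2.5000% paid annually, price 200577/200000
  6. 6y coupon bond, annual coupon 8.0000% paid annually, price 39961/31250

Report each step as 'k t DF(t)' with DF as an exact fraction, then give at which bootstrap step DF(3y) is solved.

1 1 9537/10000
2 2 9253/10000
3 3 9/10
4 4 2239/2500
5 5 1111/1250
6 6 423/500
DF(3y) is solved at step 3

step 1 [1y] bond c/1=7/400: DF=(3881559/4000000 − 7/400·(0))/(1+7/400) = 9537/10000 ≈ 0.953700
step 2 [2y] bond c/1=1/40: DF=(38891/40000 − 1/40·(0.953700))/(1+1/40) = 9253/10000 ≈ 0.925300
step 3 [3y] zero: DF = P = 9/10 ≈ 0.900000
step 4 [4y] bond c/1=9/100: DF=(613157/500000 − 9/100·(0.953700+0.925300+0.900000))/(1+9/100) = 2239/2500 ≈ 0.895600
step 5 [5y] bond c/1=1/40: DF=(200577/200000 − 1/40·(0.953700+0.925300+0.900000+0.895600))/(1+1/40) = 1111/1250 ≈ 0.888800
step 6 [6y] bond c/1=2/25: DF=(39961/31250 − 2/25·(0.953700+0.925300+0.900000+0.895600+0.888800))/(1+2/25) = 423/500 ≈ 0.846000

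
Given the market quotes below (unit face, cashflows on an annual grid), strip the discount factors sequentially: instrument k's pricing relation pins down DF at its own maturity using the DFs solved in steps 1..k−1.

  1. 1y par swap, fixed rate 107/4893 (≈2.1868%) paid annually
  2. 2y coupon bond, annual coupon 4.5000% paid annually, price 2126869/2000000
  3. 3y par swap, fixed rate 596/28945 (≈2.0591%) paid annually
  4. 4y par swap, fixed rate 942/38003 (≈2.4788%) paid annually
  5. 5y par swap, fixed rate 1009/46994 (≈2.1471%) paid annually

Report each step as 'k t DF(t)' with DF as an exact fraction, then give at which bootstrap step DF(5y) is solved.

1 1 4893/5000
2 2 1951/2000
3 3 2351/2500
4 4 4529/5000
5 5 8991/10000
DF(5y) is solved at step 5

step 1 [1y] swap r/1=107/4893: DF=(1 − 107/4893·(0))/(1+107/4893) = 4893/5000 ≈ 0.978600
step 2 [2y] bond c/1=9/200: DF=(2126869/2000000 − 9/200·(0.978600))/(1+9/200) = 1951/2000 ≈ 0.975500
step 3 [3y] swap r/1=596/28945: DF=(1 − 596/28945·(0.978600+0.975500))/(1+596/28945) = 2351/2500 ≈ 0.940400
step 4 [4y] swap r/1=942/38003: DF=(1 − 942/38003·(0.978600+0.975500+0.940400))/(1+942/38003) = 4529/5000 ≈ 0.905800
step 5 [5y] swap r/1=1009/46994: DF=(1 − 1009/46994·(0.978600+0.975500+0.940400+0.905800))/(1+1009/46994) = 8991/10000 ≈ 0.899100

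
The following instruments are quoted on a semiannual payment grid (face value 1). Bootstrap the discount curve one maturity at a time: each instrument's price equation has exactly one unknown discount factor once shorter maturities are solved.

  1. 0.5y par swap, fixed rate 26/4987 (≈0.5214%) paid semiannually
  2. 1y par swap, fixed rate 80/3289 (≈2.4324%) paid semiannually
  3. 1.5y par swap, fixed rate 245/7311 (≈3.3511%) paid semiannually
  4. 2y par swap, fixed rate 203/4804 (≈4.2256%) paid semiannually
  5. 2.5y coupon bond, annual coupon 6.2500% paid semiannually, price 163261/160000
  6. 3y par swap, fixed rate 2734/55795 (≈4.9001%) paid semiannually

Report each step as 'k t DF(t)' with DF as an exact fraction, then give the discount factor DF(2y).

step 1 [0.5y] swap r/2=13/4987: DF=(1 − 13/4987·(0))/(1+13/4987) = 4987/5000 ≈ 0.997400
step 2 [1y] swap r/2=40/3289: DF=(1 − 40/3289·(0.997400))/(1+40/3289) = 122/125 ≈ 0.976000
step 3 [1.5y] swap r/2=245/14622: DF=(1 − 245/14622·(0.997400+0.976000))/(1+245/14622) = 951/1000 ≈ 0.951000
step 4 [2y] swap r/2=203/9608: DF=(1 − 203/9608·(0.997400+0.976000+0.951000))/(1+203/9608) = 2297/2500 ≈ 0.918800
step 5 [2.5y] bond c/2=1/32: DF=(163261/160000 − 1/32·(0.997400+0.976000+0.951000+0.918800))/(1+1/32) = 873/1000 ≈ 0.873000
step 6 [3y] swap r/2=1367/55795: DF=(1 − 1367/55795·(0.997400+0.976000+0.951000+0.918800+0.873000))/(1+1367/55795) = 8633/10000 ≈ 0.863300

1 1/2 4987/5000
2 1 122/125
3 3/2 951/1000
4 2 2297/2500
5 5/2 873/1000
6 3 8633/10000
DF(2y) = 2297/2500 ≈ 0.918800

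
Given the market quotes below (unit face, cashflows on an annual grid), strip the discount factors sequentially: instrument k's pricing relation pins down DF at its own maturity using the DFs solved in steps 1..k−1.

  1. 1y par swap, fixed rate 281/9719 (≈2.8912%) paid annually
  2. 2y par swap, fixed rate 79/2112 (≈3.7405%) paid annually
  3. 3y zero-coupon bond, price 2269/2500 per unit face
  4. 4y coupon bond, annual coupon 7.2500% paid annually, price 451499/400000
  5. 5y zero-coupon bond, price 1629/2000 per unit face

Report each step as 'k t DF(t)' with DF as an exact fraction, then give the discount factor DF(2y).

1 1 9719/10000
2 2 9289/10000
3 3 2269/2500
4 4 4313/5000
5 5 1629/2000
DF(2y) = 9289/10000 ≈ 0.928900

step 1 [1y] swap r/1=281/9719: DF=(1 − 281/9719·(0))/(1+281/9719) = 9719/10000 ≈ 0.971900
step 2 [2y] swap r/1=79/2112: DF=(1 − 79/2112·(0.971900))/(1+79/2112) = 9289/10000 ≈ 0.928900
step 3 [3y] zero: DF = P = 2269/2500 ≈ 0.907600
step 4 [4y] bond c/1=29/400: DF=(451499/400000 − 29/400·(0.971900+0.928900+0.907600))/(1+29/400) = 4313/5000 ≈ 0.862600
step 5 [5y] zero: DF = P = 1629/2000 ≈ 0.814500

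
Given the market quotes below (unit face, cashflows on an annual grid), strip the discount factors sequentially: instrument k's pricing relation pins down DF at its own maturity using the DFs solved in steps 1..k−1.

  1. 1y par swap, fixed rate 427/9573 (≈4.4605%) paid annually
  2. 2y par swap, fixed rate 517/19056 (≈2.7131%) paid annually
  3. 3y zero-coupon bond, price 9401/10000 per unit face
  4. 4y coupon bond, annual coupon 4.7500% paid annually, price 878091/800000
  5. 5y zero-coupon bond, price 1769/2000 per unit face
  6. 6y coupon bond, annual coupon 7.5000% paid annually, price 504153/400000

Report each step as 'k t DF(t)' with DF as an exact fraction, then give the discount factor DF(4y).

step 1 [1y] swap r/1=427/9573: DF=(1 − 427/9573·(0))/(1+427/9573) = 9573/10000 ≈ 0.957300
step 2 [2y] swap r/1=517/19056: DF=(1 − 517/19056·(0.957300))/(1+517/19056) = 9483/10000 ≈ 0.948300
step 3 [3y] zero: DF = P = 9401/10000 ≈ 0.940100
step 4 [4y] bond c/1=19/400: DF=(878091/800000 − 19/400·(0.957300+0.948300+0.940100))/(1+19/400) = 2297/2500 ≈ 0.918800
step 5 [5y] zero: DF = P = 1769/2000 ≈ 0.884500
step 6 [6y] bond c/1=3/40: DF=(504153/400000 − 3/40·(0.957300+0.948300+0.940100+0.918800+0.884500))/(1+3/40) = 8481/10000 ≈ 0.848100

1 1 9573/10000
2 2 9483/10000
3 3 9401/10000
4 4 2297/2500
5 5 1769/2000
6 6 8481/10000
DF(4y) = 2297/2500 ≈ 0.918800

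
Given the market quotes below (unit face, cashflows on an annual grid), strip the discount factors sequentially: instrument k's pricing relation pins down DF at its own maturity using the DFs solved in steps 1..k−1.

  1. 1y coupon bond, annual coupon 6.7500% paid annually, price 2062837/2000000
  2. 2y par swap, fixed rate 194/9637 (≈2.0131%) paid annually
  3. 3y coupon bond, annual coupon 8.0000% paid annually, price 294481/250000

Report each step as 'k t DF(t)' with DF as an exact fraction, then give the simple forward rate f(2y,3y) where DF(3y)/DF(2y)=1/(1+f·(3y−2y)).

step 1 [1y] bond c/1=27/400: DF=(2062837/2000000 − 27/400·(0))/(1+27/400) = 4831/5000 ≈ 0.966200
step 2 [2y] swap r/1=194/9637: DF=(1 − 194/9637·(0.966200))/(1+194/9637) = 2403/2500 ≈ 0.961200
step 3 [3y] bond c/1=2/25: DF=(294481/250000 − 2/25·(0.966200+0.961200))/(1+2/25) = 9479/10000 ≈ 0.947900

1 1 4831/5000
2 2 2403/2500
3 3 9479/10000
f(2y,3y) = ((2403/2500)/(9479/10000) − 1)/(1) = 133/9479 ≈ 1.4031%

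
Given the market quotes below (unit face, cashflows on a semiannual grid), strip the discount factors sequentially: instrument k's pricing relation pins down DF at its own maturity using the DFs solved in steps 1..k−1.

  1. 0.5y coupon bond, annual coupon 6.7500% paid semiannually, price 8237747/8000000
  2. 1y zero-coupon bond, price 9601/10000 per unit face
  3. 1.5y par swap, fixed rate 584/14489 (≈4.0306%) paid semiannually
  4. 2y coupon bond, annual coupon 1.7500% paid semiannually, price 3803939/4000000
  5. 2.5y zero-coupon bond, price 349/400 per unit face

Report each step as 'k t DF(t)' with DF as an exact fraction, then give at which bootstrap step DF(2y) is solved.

1 1/2 9961/10000
2 1 9601/10000
3 3/2 1177/1250
4 2 1147/1250
5 5/2 349/400
DF(2y) is solved at step 4

step 1 [0.5y] bond c/2=27/800: DF=(8237747/8000000 − 27/800·(0))/(1+27/800) = 9961/10000 ≈ 0.996100
step 2 [1y] zero: DF = P = 9601/10000 ≈ 0.960100
step 3 [1.5y] swap r/2=292/14489: DF=(1 − 292/14489·(0.996100+0.960100))/(1+292/14489) = 1177/1250 ≈ 0.941600
step 4 [2y] bond c/2=7/800: DF=(3803939/4000000 − 7/800·(0.996100+0.960100+0.941600))/(1+7/800) = 1147/1250 ≈ 0.917600
step 5 [2.5y] zero: DF = P = 349/400 ≈ 0.872500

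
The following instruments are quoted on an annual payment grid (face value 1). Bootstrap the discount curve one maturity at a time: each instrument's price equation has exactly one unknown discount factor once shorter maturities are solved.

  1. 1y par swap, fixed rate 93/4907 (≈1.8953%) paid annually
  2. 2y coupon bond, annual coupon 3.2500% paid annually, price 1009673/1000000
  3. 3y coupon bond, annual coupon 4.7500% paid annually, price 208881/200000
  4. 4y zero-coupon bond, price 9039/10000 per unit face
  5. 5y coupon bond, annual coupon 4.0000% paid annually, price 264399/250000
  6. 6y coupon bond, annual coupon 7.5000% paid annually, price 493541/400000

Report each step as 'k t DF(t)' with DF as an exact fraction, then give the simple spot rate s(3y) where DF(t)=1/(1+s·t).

1 1 4907/5000
2 2 947/1000
3 3 1137/1250
4 4 9039/10000
5 5 873/1000
6 6 4129/5000
s(3y) = (1/(1137/1250) − 1)/(3) = 113/3411 ≈ 3.3128%

step 1 [1y] swap r/1=93/4907: DF=(1 − 93/4907·(0))/(1+93/4907) = 4907/5000 ≈ 0.981400
step 2 [2y] bond c/1=13/400: DF=(1009673/1000000 − 13/400·(0.981400))/(1+13/400) = 947/1000 ≈ 0.947000
step 3 [3y] bond c/1=19/400: DF=(208881/200000 − 19/400·(0.981400+0.947000))/(1+19/400) = 1137/1250 ≈ 0.909600
step 4 [4y] zero: DF = P = 9039/10000 ≈ 0.903900
step 5 [5y] bond c/1=1/25: DF=(264399/250000 − 1/25·(0.981400+0.947000+0.909600+0.903900))/(1+1/25) = 873/1000 ≈ 0.873000
step 6 [6y] bond c/1=3/40: DF=(493541/400000 − 3/40·(0.981400+0.947000+0.909600+0.903900+0.873000))/(1+3/40) = 4129/5000 ≈ 0.825800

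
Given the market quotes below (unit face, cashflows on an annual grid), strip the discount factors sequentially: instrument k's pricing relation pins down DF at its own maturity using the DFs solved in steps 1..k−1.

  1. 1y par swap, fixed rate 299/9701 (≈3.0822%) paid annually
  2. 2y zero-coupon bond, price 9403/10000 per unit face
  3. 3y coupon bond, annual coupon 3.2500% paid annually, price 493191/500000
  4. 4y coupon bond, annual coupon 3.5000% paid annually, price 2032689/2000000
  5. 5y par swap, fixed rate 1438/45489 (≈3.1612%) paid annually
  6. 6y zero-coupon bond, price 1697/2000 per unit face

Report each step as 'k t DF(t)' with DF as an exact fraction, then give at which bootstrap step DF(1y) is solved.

1 1 9701/10000
2 2 9403/10000
3 3 1119/1250
4 4 8871/10000
5 5 4281/5000
6 6 1697/2000
DF(1y) is solved at step 1

step 1 [1y] swap r/1=299/9701: DF=(1 − 299/9701·(0))/(1+299/9701) = 9701/10000 ≈ 0.970100
step 2 [2y] zero: DF = P = 9403/10000 ≈ 0.940300
step 3 [3y] bond c/1=13/400: DF=(493191/500000 − 13/400·(0.970100+0.940300))/(1+13/400) = 1119/1250 ≈ 0.895200
step 4 [4y] bond c/1=7/200: DF=(2032689/2000000 − 7/200·(0.970100+0.940300+0.895200))/(1+7/200) = 8871/10000 ≈ 0.887100
step 5 [5y] swap r/1=1438/45489: DF=(1 − 1438/45489·(0.970100+0.940300+0.895200+0.887100))/(1+1438/45489) = 4281/5000 ≈ 0.856200
step 6 [6y] zero: DF = P = 1697/2000 ≈ 0.848500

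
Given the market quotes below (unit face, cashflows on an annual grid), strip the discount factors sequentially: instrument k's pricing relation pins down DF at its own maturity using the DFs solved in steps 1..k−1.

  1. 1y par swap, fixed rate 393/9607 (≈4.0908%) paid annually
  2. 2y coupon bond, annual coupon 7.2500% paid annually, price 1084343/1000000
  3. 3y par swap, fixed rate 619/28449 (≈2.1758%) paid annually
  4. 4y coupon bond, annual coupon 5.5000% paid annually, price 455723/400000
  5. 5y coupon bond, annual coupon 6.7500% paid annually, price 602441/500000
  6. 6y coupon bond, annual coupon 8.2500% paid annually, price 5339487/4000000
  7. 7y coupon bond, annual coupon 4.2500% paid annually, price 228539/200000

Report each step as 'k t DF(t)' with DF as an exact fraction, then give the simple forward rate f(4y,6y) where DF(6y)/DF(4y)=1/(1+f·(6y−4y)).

1 1 9607/10000
2 2 9461/10000
3 3 9381/10000
4 4 2329/2500
5 5 8899/10000
6 6 351/400
7 7 8701/10000
f(4y,6y) = ((2329/2500)/(351/400) − 1)/(2) = 541/17550 ≈ 3.0826%

step 1 [1y] swap r/1=393/9607: DF=(1 − 393/9607·(0))/(1+393/9607) = 9607/10000 ≈ 0.960700
step 2 [2y] bond c/1=29/400: DF=(1084343/1000000 − 29/400·(0.960700))/(1+29/400) = 9461/10000 ≈ 0.946100
step 3 [3y] swap r/1=619/28449: DF=(1 − 619/28449·(0.960700+0.946100))/(1+619/28449) = 9381/10000 ≈ 0.938100
step 4 [4y] bond c/1=11/200: DF=(455723/400000 − 11/200·(0.960700+0.946100+0.938100))/(1+11/200) = 2329/2500 ≈ 0.931600
step 5 [5y] bond c/1=27/400: DF=(602441/500000 − 27/400·(0.960700+0.946100+0.938100+0.931600))/(1+27/400) = 8899/10000 ≈ 0.889900
step 6 [6y] bond c/1=33/400: DF=(5339487/4000000 − 33/400·(0.960700+0.946100+0.938100+0.931600+0.889900))/(1+33/400) = 351/400 ≈ 0.877500
step 7 [7y] bond c/1=17/400: DF=(228539/200000 − 17/400·(0.960700+0.946100+0.938100+0.931600+0.889900+0.877500))/(1+17/400) = 8701/10000 ≈ 0.870100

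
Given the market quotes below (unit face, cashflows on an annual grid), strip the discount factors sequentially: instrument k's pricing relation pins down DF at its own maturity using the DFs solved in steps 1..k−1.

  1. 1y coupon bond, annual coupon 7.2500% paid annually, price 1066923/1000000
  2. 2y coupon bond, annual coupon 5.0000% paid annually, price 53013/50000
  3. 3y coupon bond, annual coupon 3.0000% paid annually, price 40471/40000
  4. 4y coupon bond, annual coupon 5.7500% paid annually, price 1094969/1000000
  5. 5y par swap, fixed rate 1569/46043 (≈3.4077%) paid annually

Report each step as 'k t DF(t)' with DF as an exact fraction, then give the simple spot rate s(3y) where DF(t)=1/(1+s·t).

1 1 2487/2500
2 2 1203/1250
3 3 9253/10000
4 4 8787/10000
5 5 8431/10000
s(3y) = (1/(9253/10000) − 1)/(3) = 249/9253 ≈ 2.6910%

step 1 [1y] bond c/1=29/400: DF=(1066923/1000000 − 29/400·(0))/(1+29/400) = 2487/2500 ≈ 0.994800
step 2 [2y] bond c/1=1/20: DF=(53013/50000 − 1/20·(0.994800))/(1+1/20) = 1203/1250 ≈ 0.962400
step 3 [3y] bond c/1=3/100: DF=(40471/40000 − 3/100·(0.994800+0.962400))/(1+3/100) = 9253/10000 ≈ 0.925300
step 4 [4y] bond c/1=23/400: DF=(1094969/1000000 − 23/400·(0.994800+0.962400+0.925300))/(1+23/400) = 8787/10000 ≈ 0.878700
step 5 [5y] swap r/1=1569/46043: DF=(1 − 1569/46043·(0.994800+0.962400+0.925300+0.878700))/(1+1569/46043) = 8431/10000 ≈ 0.843100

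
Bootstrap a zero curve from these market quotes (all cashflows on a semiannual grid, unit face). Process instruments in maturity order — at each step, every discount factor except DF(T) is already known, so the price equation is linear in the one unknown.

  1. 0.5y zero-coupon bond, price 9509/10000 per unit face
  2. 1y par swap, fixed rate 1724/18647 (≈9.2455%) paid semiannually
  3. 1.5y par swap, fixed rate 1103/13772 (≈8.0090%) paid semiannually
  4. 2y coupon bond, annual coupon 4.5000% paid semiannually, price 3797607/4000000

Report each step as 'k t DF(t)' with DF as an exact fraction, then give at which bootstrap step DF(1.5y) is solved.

1 1/2 9509/10000
2 1 4569/5000
3 3/2 8897/10000
4 2 8679/10000
DF(1.5y) is solved at step 3

step 1 [0.5y] zero: DF = P = 9509/10000 ≈ 0.950900
step 2 [1y] swap r/2=862/18647: DF=(1 − 862/18647·(0.950900))/(1+862/18647) = 4569/5000 ≈ 0.913800
step 3 [1.5y] swap r/2=1103/27544: DF=(1 − 1103/27544·(0.950900+0.913800))/(1+1103/27544) = 8897/10000 ≈ 0.889700
step 4 [2y] bond c/2=9/400: DF=(3797607/4000000 − 9/400·(0.950900+0.913800+0.889700))/(1+9/400) = 8679/10000 ≈ 0.867900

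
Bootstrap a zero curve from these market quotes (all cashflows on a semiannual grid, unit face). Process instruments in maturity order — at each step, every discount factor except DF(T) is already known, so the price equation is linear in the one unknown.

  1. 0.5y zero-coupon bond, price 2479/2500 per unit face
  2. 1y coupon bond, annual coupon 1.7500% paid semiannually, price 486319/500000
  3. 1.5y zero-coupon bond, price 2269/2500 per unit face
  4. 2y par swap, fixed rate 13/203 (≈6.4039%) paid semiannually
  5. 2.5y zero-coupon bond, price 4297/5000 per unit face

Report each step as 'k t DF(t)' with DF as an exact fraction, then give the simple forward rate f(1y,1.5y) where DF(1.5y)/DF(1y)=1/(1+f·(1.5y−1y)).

1 1/2 2479/2500
2 1 2389/2500
3 3/2 2269/2500
4 2 2201/2500
5 5/2 4297/5000
f(1y,1.5y) = ((2389/2500)/(2269/2500) − 1)/(1/2) = 240/2269 ≈ 10.5773%

step 1 [0.5y] zero: DF = P = 2479/2500 ≈ 0.991600
step 2 [1y] bond c/2=7/800: DF=(486319/500000 − 7/800·(0.991600))/(1+7/800) = 2389/2500 ≈ 0.955600
step 3 [1.5y] zero: DF = P = 2269/2500 ≈ 0.907600
step 4 [2y] swap r/2=13/406: DF=(1 − 13/406·(0.991600+0.955600+0.907600))/(1+13/406) = 2201/2500 ≈ 0.880400
step 5 [2.5y] zero: DF = P = 4297/5000 ≈ 0.859400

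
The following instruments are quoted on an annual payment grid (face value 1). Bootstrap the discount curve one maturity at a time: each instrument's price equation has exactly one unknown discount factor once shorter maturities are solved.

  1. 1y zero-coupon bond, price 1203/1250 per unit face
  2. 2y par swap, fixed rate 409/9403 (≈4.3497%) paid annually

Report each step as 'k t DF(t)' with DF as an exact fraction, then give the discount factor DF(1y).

step 1 [1y] zero: DF = P = 1203/1250 ≈ 0.962400
step 2 [2y] swap r/1=409/9403: DF=(1 − 409/9403·(0.962400))/(1+409/9403) = 4591/5000 ≈ 0.918200

1 1 1203/1250
2 2 4591/5000
DF(1y) = 1203/1250 ≈ 0.962400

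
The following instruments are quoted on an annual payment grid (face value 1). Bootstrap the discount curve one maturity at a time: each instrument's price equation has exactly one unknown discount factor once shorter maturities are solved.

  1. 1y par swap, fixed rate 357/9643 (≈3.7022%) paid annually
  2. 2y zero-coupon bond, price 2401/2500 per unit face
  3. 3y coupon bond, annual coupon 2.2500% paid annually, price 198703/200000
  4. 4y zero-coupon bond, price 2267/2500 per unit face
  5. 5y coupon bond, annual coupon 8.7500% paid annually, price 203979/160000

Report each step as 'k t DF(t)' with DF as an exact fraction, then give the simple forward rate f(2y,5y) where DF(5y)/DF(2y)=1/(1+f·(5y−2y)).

1 1 9643/10000
2 2 2401/2500
3 3 9293/10000
4 4 2267/2500
5 5 8697/10000
f(2y,5y) = ((2401/2500)/(8697/10000) − 1)/(3) = 907/26091 ≈ 3.4763%

step 1 [1y] swap r/1=357/9643: DF=(1 − 357/9643·(0))/(1+357/9643) = 9643/10000 ≈ 0.964300
step 2 [2y] zero: DF = P = 2401/2500 ≈ 0.960400
step 3 [3y] bond c/1=9/400: DF=(198703/200000 − 9/400·(0.964300+0.960400))/(1+9/400) = 9293/10000 ≈ 0.929300
step 4 [4y] zero: DF = P = 2267/2500 ≈ 0.906800
step 5 [5y] bond c/1=7/80: DF=(203979/160000 − 7/80·(0.964300+0.960400+0.929300+0.906800))/(1+7/80) = 8697/10000 ≈ 0.869700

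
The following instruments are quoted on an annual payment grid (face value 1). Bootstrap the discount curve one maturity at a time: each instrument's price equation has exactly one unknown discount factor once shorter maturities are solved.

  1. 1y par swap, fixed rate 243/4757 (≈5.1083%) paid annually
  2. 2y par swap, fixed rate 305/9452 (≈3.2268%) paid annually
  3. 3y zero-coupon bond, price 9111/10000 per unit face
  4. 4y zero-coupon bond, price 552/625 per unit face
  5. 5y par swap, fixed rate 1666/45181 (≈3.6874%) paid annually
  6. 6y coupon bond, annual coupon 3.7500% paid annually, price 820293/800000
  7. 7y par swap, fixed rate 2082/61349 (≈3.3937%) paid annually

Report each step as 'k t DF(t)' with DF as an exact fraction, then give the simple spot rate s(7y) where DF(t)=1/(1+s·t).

step 1 [1y] swap r/1=243/4757: DF=(1 − 243/4757·(0))/(1+243/4757) = 4757/5000 ≈ 0.951400
step 2 [2y] swap r/1=305/9452: DF=(1 − 305/9452·(0.951400))/(1+305/9452) = 939/1000 ≈ 0.939000
step 3 [3y] zero: DF = P = 9111/10000 ≈ 0.911100
step 4 [4y] zero: DF = P = 552/625 ≈ 0.883200
step 5 [5y] swap r/1=1666/45181: DF=(1 − 1666/45181·(0.951400+0.939000+0.911100+0.883200))/(1+1666/45181) = 4167/5000 ≈ 0.833400
step 6 [6y] bond c/1=3/80: DF=(820293/800000 − 3/80·(0.951400+0.939000+0.911100+0.883200+0.833400))/(1+3/80) = 33/40 ≈ 0.825000
step 7 [7y] swap r/1=2082/61349: DF=(1 − 2082/61349·(0.951400+0.939000+0.911100+0.883200+0.833400+0.825000))/(1+2082/61349) = 3959/5000 ≈ 0.791800

1 1 4757/5000
2 2 939/1000
3 3 9111/10000
4 4 552/625
5 5 4167/5000
6 6 33/40
7 7 3959/5000
s(7y) = (1/(3959/5000) − 1)/(7) = 1041/27713 ≈ 3.7564%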